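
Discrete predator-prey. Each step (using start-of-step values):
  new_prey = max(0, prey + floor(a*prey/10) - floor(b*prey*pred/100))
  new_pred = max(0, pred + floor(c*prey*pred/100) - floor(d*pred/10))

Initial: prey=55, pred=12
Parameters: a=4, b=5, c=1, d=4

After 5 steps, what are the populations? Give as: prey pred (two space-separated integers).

Answer: 14 7

Derivation:
Step 1: prey: 55+22-33=44; pred: 12+6-4=14
Step 2: prey: 44+17-30=31; pred: 14+6-5=15
Step 3: prey: 31+12-23=20; pred: 15+4-6=13
Step 4: prey: 20+8-13=15; pred: 13+2-5=10
Step 5: prey: 15+6-7=14; pred: 10+1-4=7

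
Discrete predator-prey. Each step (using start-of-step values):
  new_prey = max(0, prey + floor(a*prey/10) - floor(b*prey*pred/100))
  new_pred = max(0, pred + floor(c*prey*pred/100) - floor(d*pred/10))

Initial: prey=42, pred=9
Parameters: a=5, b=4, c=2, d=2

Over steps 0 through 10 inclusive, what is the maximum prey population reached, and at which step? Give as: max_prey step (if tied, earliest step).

Step 1: prey: 42+21-15=48; pred: 9+7-1=15
Step 2: prey: 48+24-28=44; pred: 15+14-3=26
Step 3: prey: 44+22-45=21; pred: 26+22-5=43
Step 4: prey: 21+10-36=0; pred: 43+18-8=53
Step 5: prey: 0+0-0=0; pred: 53+0-10=43
Step 6: prey: 0+0-0=0; pred: 43+0-8=35
Step 7: prey: 0+0-0=0; pred: 35+0-7=28
Step 8: prey: 0+0-0=0; pred: 28+0-5=23
Step 9: prey: 0+0-0=0; pred: 23+0-4=19
Step 10: prey: 0+0-0=0; pred: 19+0-3=16
Max prey = 48 at step 1

Answer: 48 1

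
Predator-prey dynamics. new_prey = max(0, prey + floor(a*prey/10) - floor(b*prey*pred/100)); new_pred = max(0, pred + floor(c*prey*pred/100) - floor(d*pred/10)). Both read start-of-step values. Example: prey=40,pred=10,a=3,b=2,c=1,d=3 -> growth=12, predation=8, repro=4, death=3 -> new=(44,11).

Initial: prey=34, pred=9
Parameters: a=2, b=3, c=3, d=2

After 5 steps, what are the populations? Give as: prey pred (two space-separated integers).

Answer: 0 36

Derivation:
Step 1: prey: 34+6-9=31; pred: 9+9-1=17
Step 2: prey: 31+6-15=22; pred: 17+15-3=29
Step 3: prey: 22+4-19=7; pred: 29+19-5=43
Step 4: prey: 7+1-9=0; pred: 43+9-8=44
Step 5: prey: 0+0-0=0; pred: 44+0-8=36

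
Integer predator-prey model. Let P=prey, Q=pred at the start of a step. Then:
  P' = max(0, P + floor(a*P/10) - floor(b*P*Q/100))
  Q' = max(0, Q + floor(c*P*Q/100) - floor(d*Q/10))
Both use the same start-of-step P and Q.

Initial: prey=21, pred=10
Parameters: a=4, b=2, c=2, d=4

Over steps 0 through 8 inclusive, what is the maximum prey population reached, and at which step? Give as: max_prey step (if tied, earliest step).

Step 1: prey: 21+8-4=25; pred: 10+4-4=10
Step 2: prey: 25+10-5=30; pred: 10+5-4=11
Step 3: prey: 30+12-6=36; pred: 11+6-4=13
Step 4: prey: 36+14-9=41; pred: 13+9-5=17
Step 5: prey: 41+16-13=44; pred: 17+13-6=24
Step 6: prey: 44+17-21=40; pred: 24+21-9=36
Step 7: prey: 40+16-28=28; pred: 36+28-14=50
Step 8: prey: 28+11-28=11; pred: 50+28-20=58
Max prey = 44 at step 5

Answer: 44 5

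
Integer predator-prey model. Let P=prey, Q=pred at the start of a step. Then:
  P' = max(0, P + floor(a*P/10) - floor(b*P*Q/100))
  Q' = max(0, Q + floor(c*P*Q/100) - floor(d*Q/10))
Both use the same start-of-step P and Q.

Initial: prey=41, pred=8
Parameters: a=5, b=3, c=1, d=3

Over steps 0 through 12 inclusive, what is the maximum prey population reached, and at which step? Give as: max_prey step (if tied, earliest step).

Answer: 79 4

Derivation:
Step 1: prey: 41+20-9=52; pred: 8+3-2=9
Step 2: prey: 52+26-14=64; pred: 9+4-2=11
Step 3: prey: 64+32-21=75; pred: 11+7-3=15
Step 4: prey: 75+37-33=79; pred: 15+11-4=22
Step 5: prey: 79+39-52=66; pred: 22+17-6=33
Step 6: prey: 66+33-65=34; pred: 33+21-9=45
Step 7: prey: 34+17-45=6; pred: 45+15-13=47
Step 8: prey: 6+3-8=1; pred: 47+2-14=35
Step 9: prey: 1+0-1=0; pred: 35+0-10=25
Step 10: prey: 0+0-0=0; pred: 25+0-7=18
Step 11: prey: 0+0-0=0; pred: 18+0-5=13
Step 12: prey: 0+0-0=0; pred: 13+0-3=10
Max prey = 79 at step 4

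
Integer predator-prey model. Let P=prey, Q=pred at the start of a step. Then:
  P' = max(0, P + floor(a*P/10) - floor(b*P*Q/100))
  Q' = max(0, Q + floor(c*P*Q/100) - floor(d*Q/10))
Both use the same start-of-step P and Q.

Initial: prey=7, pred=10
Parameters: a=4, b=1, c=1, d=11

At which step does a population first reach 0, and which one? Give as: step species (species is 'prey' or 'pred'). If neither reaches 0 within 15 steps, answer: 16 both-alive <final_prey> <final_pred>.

Step 1: prey: 7+2-0=9; pred: 10+0-11=0
First extinction: pred at step 1

Answer: 1 pred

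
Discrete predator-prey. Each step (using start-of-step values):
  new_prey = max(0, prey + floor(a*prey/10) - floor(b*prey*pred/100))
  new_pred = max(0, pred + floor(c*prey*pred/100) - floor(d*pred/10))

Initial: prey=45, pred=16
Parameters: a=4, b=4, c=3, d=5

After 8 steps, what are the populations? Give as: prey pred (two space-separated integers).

Answer: 0 2

Derivation:
Step 1: prey: 45+18-28=35; pred: 16+21-8=29
Step 2: prey: 35+14-40=9; pred: 29+30-14=45
Step 3: prey: 9+3-16=0; pred: 45+12-22=35
Step 4: prey: 0+0-0=0; pred: 35+0-17=18
Step 5: prey: 0+0-0=0; pred: 18+0-9=9
Step 6: prey: 0+0-0=0; pred: 9+0-4=5
Step 7: prey: 0+0-0=0; pred: 5+0-2=3
Step 8: prey: 0+0-0=0; pred: 3+0-1=2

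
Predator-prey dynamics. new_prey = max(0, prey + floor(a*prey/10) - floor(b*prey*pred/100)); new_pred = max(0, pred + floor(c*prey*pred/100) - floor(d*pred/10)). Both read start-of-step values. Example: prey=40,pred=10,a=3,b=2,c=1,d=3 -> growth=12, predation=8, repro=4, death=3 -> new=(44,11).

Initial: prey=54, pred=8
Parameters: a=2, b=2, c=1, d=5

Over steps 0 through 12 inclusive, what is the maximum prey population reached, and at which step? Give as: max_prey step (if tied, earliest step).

Step 1: prey: 54+10-8=56; pred: 8+4-4=8
Step 2: prey: 56+11-8=59; pred: 8+4-4=8
Step 3: prey: 59+11-9=61; pred: 8+4-4=8
Step 4: prey: 61+12-9=64; pred: 8+4-4=8
Step 5: prey: 64+12-10=66; pred: 8+5-4=9
Step 6: prey: 66+13-11=68; pred: 9+5-4=10
Step 7: prey: 68+13-13=68; pred: 10+6-5=11
Step 8: prey: 68+13-14=67; pred: 11+7-5=13
Step 9: prey: 67+13-17=63; pred: 13+8-6=15
Step 10: prey: 63+12-18=57; pred: 15+9-7=17
Step 11: prey: 57+11-19=49; pred: 17+9-8=18
Step 12: prey: 49+9-17=41; pred: 18+8-9=17
Max prey = 68 at step 6

Answer: 68 6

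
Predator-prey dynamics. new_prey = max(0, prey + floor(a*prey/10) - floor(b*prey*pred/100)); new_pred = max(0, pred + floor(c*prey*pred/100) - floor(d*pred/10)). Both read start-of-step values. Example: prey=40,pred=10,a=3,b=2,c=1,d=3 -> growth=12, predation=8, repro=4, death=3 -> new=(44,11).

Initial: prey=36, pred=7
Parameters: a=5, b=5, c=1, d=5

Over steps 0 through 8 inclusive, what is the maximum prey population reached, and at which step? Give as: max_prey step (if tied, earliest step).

Answer: 111 6

Derivation:
Step 1: prey: 36+18-12=42; pred: 7+2-3=6
Step 2: prey: 42+21-12=51; pred: 6+2-3=5
Step 3: prey: 51+25-12=64; pred: 5+2-2=5
Step 4: prey: 64+32-16=80; pred: 5+3-2=6
Step 5: prey: 80+40-24=96; pred: 6+4-3=7
Step 6: prey: 96+48-33=111; pred: 7+6-3=10
Step 7: prey: 111+55-55=111; pred: 10+11-5=16
Step 8: prey: 111+55-88=78; pred: 16+17-8=25
Max prey = 111 at step 6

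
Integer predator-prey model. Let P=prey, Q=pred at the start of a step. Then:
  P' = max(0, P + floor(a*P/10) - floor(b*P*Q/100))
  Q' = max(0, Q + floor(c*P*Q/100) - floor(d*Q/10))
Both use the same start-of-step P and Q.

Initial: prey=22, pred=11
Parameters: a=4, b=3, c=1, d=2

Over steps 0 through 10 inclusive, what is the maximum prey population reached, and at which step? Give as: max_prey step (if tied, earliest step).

Step 1: prey: 22+8-7=23; pred: 11+2-2=11
Step 2: prey: 23+9-7=25; pred: 11+2-2=11
Step 3: prey: 25+10-8=27; pred: 11+2-2=11
Step 4: prey: 27+10-8=29; pred: 11+2-2=11
Step 5: prey: 29+11-9=31; pred: 11+3-2=12
Step 6: prey: 31+12-11=32; pred: 12+3-2=13
Step 7: prey: 32+12-12=32; pred: 13+4-2=15
Step 8: prey: 32+12-14=30; pred: 15+4-3=16
Step 9: prey: 30+12-14=28; pred: 16+4-3=17
Step 10: prey: 28+11-14=25; pred: 17+4-3=18
Max prey = 32 at step 6

Answer: 32 6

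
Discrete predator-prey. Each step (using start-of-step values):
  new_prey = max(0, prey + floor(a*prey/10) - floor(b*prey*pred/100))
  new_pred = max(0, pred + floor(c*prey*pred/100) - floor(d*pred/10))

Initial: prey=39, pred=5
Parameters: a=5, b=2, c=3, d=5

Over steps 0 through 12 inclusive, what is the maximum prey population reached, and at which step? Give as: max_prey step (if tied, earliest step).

Step 1: prey: 39+19-3=55; pred: 5+5-2=8
Step 2: prey: 55+27-8=74; pred: 8+13-4=17
Step 3: prey: 74+37-25=86; pred: 17+37-8=46
Step 4: prey: 86+43-79=50; pred: 46+118-23=141
Step 5: prey: 50+25-141=0; pred: 141+211-70=282
Step 6: prey: 0+0-0=0; pred: 282+0-141=141
Step 7: prey: 0+0-0=0; pred: 141+0-70=71
Step 8: prey: 0+0-0=0; pred: 71+0-35=36
Step 9: prey: 0+0-0=0; pred: 36+0-18=18
Step 10: prey: 0+0-0=0; pred: 18+0-9=9
Step 11: prey: 0+0-0=0; pred: 9+0-4=5
Step 12: prey: 0+0-0=0; pred: 5+0-2=3
Max prey = 86 at step 3

Answer: 86 3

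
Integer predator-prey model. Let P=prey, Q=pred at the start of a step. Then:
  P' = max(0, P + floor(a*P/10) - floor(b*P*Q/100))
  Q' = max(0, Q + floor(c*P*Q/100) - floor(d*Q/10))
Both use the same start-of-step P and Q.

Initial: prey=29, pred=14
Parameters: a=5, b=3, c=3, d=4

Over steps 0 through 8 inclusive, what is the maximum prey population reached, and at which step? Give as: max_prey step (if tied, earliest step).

Step 1: prey: 29+14-12=31; pred: 14+12-5=21
Step 2: prey: 31+15-19=27; pred: 21+19-8=32
Step 3: prey: 27+13-25=15; pred: 32+25-12=45
Step 4: prey: 15+7-20=2; pred: 45+20-18=47
Step 5: prey: 2+1-2=1; pred: 47+2-18=31
Step 6: prey: 1+0-0=1; pred: 31+0-12=19
Step 7: prey: 1+0-0=1; pred: 19+0-7=12
Step 8: prey: 1+0-0=1; pred: 12+0-4=8
Max prey = 31 at step 1

Answer: 31 1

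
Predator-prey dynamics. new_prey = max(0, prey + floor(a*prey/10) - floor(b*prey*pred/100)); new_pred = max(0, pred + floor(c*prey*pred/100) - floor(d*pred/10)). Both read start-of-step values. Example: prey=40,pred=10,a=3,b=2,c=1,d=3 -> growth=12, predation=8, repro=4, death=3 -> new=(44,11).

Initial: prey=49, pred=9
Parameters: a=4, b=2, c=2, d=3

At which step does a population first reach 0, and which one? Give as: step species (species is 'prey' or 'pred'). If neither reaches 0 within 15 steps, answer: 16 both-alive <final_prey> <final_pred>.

Step 1: prey: 49+19-8=60; pred: 9+8-2=15
Step 2: prey: 60+24-18=66; pred: 15+18-4=29
Step 3: prey: 66+26-38=54; pred: 29+38-8=59
Step 4: prey: 54+21-63=12; pred: 59+63-17=105
Step 5: prey: 12+4-25=0; pred: 105+25-31=99
First extinction: prey at step 5

Answer: 5 prey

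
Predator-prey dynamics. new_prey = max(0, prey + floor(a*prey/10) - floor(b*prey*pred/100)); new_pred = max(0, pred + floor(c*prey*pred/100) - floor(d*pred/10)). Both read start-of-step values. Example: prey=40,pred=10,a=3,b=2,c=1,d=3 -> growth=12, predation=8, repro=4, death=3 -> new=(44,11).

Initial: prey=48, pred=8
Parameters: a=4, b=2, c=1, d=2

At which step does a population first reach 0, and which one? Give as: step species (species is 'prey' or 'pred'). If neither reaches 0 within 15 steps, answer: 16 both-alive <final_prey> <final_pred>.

Step 1: prey: 48+19-7=60; pred: 8+3-1=10
Step 2: prey: 60+24-12=72; pred: 10+6-2=14
Step 3: prey: 72+28-20=80; pred: 14+10-2=22
Step 4: prey: 80+32-35=77; pred: 22+17-4=35
Step 5: prey: 77+30-53=54; pred: 35+26-7=54
Step 6: prey: 54+21-58=17; pred: 54+29-10=73
Step 7: prey: 17+6-24=0; pred: 73+12-14=71
First extinction: prey at step 7

Answer: 7 prey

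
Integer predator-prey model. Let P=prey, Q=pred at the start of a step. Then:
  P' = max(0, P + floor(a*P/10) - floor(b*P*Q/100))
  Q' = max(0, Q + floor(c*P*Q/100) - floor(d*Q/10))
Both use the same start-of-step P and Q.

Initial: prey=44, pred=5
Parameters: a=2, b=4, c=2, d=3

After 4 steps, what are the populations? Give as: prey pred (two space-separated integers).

Answer: 12 23

Derivation:
Step 1: prey: 44+8-8=44; pred: 5+4-1=8
Step 2: prey: 44+8-14=38; pred: 8+7-2=13
Step 3: prey: 38+7-19=26; pred: 13+9-3=19
Step 4: prey: 26+5-19=12; pred: 19+9-5=23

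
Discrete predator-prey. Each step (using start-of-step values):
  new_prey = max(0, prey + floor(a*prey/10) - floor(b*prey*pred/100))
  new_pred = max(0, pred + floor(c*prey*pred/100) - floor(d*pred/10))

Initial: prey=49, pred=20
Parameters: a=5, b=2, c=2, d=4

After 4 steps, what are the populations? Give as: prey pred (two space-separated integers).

Answer: 0 86

Derivation:
Step 1: prey: 49+24-19=54; pred: 20+19-8=31
Step 2: prey: 54+27-33=48; pred: 31+33-12=52
Step 3: prey: 48+24-49=23; pred: 52+49-20=81
Step 4: prey: 23+11-37=0; pred: 81+37-32=86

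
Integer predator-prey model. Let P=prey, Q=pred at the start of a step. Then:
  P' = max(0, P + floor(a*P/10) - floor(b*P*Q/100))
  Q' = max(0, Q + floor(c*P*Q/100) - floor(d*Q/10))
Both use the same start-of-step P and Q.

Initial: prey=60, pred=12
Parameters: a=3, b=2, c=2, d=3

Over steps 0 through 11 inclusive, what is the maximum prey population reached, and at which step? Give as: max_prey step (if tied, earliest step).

Answer: 64 1

Derivation:
Step 1: prey: 60+18-14=64; pred: 12+14-3=23
Step 2: prey: 64+19-29=54; pred: 23+29-6=46
Step 3: prey: 54+16-49=21; pred: 46+49-13=82
Step 4: prey: 21+6-34=0; pred: 82+34-24=92
Step 5: prey: 0+0-0=0; pred: 92+0-27=65
Step 6: prey: 0+0-0=0; pred: 65+0-19=46
Step 7: prey: 0+0-0=0; pred: 46+0-13=33
Step 8: prey: 0+0-0=0; pred: 33+0-9=24
Step 9: prey: 0+0-0=0; pred: 24+0-7=17
Step 10: prey: 0+0-0=0; pred: 17+0-5=12
Step 11: prey: 0+0-0=0; pred: 12+0-3=9
Max prey = 64 at step 1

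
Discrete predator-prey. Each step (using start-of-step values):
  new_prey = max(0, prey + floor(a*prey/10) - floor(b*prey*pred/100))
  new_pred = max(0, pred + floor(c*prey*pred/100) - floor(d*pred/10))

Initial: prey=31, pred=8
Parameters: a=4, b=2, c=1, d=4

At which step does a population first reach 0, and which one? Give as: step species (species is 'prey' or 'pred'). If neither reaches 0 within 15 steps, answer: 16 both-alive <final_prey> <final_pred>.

Answer: 10 prey

Derivation:
Step 1: prey: 31+12-4=39; pred: 8+2-3=7
Step 2: prey: 39+15-5=49; pred: 7+2-2=7
Step 3: prey: 49+19-6=62; pred: 7+3-2=8
Step 4: prey: 62+24-9=77; pred: 8+4-3=9
Step 5: prey: 77+30-13=94; pred: 9+6-3=12
Step 6: prey: 94+37-22=109; pred: 12+11-4=19
Step 7: prey: 109+43-41=111; pred: 19+20-7=32
Step 8: prey: 111+44-71=84; pred: 32+35-12=55
Step 9: prey: 84+33-92=25; pred: 55+46-22=79
Step 10: prey: 25+10-39=0; pred: 79+19-31=67
First extinction: prey at step 10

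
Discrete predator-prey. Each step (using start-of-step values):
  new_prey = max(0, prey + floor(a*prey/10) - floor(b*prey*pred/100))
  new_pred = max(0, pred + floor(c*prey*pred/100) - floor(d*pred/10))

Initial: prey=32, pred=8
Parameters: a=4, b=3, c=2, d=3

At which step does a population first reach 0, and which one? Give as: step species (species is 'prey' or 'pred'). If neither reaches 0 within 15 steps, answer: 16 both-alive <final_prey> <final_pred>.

Step 1: prey: 32+12-7=37; pred: 8+5-2=11
Step 2: prey: 37+14-12=39; pred: 11+8-3=16
Step 3: prey: 39+15-18=36; pred: 16+12-4=24
Step 4: prey: 36+14-25=25; pred: 24+17-7=34
Step 5: prey: 25+10-25=10; pred: 34+17-10=41
Step 6: prey: 10+4-12=2; pred: 41+8-12=37
Step 7: prey: 2+0-2=0; pred: 37+1-11=27
First extinction: prey at step 7

Answer: 7 prey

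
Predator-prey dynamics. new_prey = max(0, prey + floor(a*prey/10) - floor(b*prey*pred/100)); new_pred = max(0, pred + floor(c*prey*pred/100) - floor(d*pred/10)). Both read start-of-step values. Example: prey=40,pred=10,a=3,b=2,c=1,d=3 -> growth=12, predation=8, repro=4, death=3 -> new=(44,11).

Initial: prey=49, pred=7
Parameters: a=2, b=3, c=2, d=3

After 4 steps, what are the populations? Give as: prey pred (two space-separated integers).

Step 1: prey: 49+9-10=48; pred: 7+6-2=11
Step 2: prey: 48+9-15=42; pred: 11+10-3=18
Step 3: prey: 42+8-22=28; pred: 18+15-5=28
Step 4: prey: 28+5-23=10; pred: 28+15-8=35

Answer: 10 35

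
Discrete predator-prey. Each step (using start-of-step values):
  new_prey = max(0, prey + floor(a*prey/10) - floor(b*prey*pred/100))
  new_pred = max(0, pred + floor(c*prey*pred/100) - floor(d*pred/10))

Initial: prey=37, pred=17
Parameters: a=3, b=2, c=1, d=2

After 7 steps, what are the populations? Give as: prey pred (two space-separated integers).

Step 1: prey: 37+11-12=36; pred: 17+6-3=20
Step 2: prey: 36+10-14=32; pred: 20+7-4=23
Step 3: prey: 32+9-14=27; pred: 23+7-4=26
Step 4: prey: 27+8-14=21; pred: 26+7-5=28
Step 5: prey: 21+6-11=16; pred: 28+5-5=28
Step 6: prey: 16+4-8=12; pred: 28+4-5=27
Step 7: prey: 12+3-6=9; pred: 27+3-5=25

Answer: 9 25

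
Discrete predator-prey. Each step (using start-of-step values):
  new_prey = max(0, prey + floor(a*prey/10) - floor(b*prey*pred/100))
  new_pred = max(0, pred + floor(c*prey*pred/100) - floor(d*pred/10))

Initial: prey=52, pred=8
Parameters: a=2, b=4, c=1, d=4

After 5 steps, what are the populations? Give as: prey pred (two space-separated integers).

Answer: 23 7

Derivation:
Step 1: prey: 52+10-16=46; pred: 8+4-3=9
Step 2: prey: 46+9-16=39; pred: 9+4-3=10
Step 3: prey: 39+7-15=31; pred: 10+3-4=9
Step 4: prey: 31+6-11=26; pred: 9+2-3=8
Step 5: prey: 26+5-8=23; pred: 8+2-3=7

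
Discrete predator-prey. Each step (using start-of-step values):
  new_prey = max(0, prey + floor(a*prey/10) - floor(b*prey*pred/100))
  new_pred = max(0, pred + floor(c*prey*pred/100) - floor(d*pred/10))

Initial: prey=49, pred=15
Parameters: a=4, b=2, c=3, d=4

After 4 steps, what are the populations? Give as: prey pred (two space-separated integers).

Answer: 0 80

Derivation:
Step 1: prey: 49+19-14=54; pred: 15+22-6=31
Step 2: prey: 54+21-33=42; pred: 31+50-12=69
Step 3: prey: 42+16-57=1; pred: 69+86-27=128
Step 4: prey: 1+0-2=0; pred: 128+3-51=80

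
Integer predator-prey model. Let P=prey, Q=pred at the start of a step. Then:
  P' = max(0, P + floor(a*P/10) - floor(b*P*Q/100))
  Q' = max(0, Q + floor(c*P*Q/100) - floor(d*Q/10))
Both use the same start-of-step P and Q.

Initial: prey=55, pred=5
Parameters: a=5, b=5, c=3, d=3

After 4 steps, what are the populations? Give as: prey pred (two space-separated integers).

Answer: 0 60

Derivation:
Step 1: prey: 55+27-13=69; pred: 5+8-1=12
Step 2: prey: 69+34-41=62; pred: 12+24-3=33
Step 3: prey: 62+31-102=0; pred: 33+61-9=85
Step 4: prey: 0+0-0=0; pred: 85+0-25=60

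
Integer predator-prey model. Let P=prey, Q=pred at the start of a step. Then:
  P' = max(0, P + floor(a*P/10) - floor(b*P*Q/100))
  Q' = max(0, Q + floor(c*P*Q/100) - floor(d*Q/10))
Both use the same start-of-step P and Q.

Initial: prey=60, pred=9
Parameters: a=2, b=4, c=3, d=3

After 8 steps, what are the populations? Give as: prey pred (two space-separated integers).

Answer: 0 11

Derivation:
Step 1: prey: 60+12-21=51; pred: 9+16-2=23
Step 2: prey: 51+10-46=15; pred: 23+35-6=52
Step 3: prey: 15+3-31=0; pred: 52+23-15=60
Step 4: prey: 0+0-0=0; pred: 60+0-18=42
Step 5: prey: 0+0-0=0; pred: 42+0-12=30
Step 6: prey: 0+0-0=0; pred: 30+0-9=21
Step 7: prey: 0+0-0=0; pred: 21+0-6=15
Step 8: prey: 0+0-0=0; pred: 15+0-4=11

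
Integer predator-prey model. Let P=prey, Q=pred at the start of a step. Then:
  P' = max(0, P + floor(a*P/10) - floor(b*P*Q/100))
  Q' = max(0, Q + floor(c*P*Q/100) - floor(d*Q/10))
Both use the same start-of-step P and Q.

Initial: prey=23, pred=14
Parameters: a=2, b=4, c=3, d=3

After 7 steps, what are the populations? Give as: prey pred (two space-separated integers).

Answer: 1 6

Derivation:
Step 1: prey: 23+4-12=15; pred: 14+9-4=19
Step 2: prey: 15+3-11=7; pred: 19+8-5=22
Step 3: prey: 7+1-6=2; pred: 22+4-6=20
Step 4: prey: 2+0-1=1; pred: 20+1-6=15
Step 5: prey: 1+0-0=1; pred: 15+0-4=11
Step 6: prey: 1+0-0=1; pred: 11+0-3=8
Step 7: prey: 1+0-0=1; pred: 8+0-2=6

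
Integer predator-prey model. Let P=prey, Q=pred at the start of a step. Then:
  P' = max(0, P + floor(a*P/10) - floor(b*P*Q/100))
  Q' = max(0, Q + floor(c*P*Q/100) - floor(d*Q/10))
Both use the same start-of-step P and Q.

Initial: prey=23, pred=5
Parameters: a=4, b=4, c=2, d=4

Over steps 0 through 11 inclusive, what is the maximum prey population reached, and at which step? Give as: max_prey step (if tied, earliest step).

Answer: 52 5

Derivation:
Step 1: prey: 23+9-4=28; pred: 5+2-2=5
Step 2: prey: 28+11-5=34; pred: 5+2-2=5
Step 3: prey: 34+13-6=41; pred: 5+3-2=6
Step 4: prey: 41+16-9=48; pred: 6+4-2=8
Step 5: prey: 48+19-15=52; pred: 8+7-3=12
Step 6: prey: 52+20-24=48; pred: 12+12-4=20
Step 7: prey: 48+19-38=29; pred: 20+19-8=31
Step 8: prey: 29+11-35=5; pred: 31+17-12=36
Step 9: prey: 5+2-7=0; pred: 36+3-14=25
Step 10: prey: 0+0-0=0; pred: 25+0-10=15
Step 11: prey: 0+0-0=0; pred: 15+0-6=9
Max prey = 52 at step 5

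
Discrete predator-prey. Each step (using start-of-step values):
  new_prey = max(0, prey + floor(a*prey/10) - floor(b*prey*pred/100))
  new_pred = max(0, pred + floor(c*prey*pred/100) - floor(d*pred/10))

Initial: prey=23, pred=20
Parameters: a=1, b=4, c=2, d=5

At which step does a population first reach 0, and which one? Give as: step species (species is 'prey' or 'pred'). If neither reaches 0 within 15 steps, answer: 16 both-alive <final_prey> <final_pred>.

Answer: 16 both-alive 2 1

Derivation:
Step 1: prey: 23+2-18=7; pred: 20+9-10=19
Step 2: prey: 7+0-5=2; pred: 19+2-9=12
Step 3: prey: 2+0-0=2; pred: 12+0-6=6
Step 4: prey: 2+0-0=2; pred: 6+0-3=3
Step 5: prey: 2+0-0=2; pred: 3+0-1=2
Step 6: prey: 2+0-0=2; pred: 2+0-1=1
Step 7: prey: 2+0-0=2; pred: 1+0-0=1
Steps 8-15: state stable at prey=2, pred=1 (no change)
No extinction within 15 steps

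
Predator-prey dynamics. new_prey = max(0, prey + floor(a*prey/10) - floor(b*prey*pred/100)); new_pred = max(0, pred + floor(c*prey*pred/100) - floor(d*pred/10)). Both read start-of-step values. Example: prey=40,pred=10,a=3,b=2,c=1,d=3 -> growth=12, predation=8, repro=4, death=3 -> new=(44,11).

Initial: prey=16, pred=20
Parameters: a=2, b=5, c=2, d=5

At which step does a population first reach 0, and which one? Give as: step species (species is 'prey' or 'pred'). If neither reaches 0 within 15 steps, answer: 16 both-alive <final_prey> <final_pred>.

Answer: 16 both-alive 1 1

Derivation:
Step 1: prey: 16+3-16=3; pred: 20+6-10=16
Step 2: prey: 3+0-2=1; pred: 16+0-8=8
Step 3: prey: 1+0-0=1; pred: 8+0-4=4
Step 4: prey: 1+0-0=1; pred: 4+0-2=2
Step 5: prey: 1+0-0=1; pred: 2+0-1=1
Step 6: prey: 1+0-0=1; pred: 1+0-0=1
Steps 7-15: state stable at prey=1, pred=1 (no change)
No extinction within 15 steps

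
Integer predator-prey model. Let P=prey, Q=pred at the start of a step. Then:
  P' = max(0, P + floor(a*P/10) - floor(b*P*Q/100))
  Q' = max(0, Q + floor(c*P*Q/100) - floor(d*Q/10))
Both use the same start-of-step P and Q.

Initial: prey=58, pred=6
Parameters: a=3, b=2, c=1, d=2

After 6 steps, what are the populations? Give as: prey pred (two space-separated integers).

Answer: 18 63

Derivation:
Step 1: prey: 58+17-6=69; pred: 6+3-1=8
Step 2: prey: 69+20-11=78; pred: 8+5-1=12
Step 3: prey: 78+23-18=83; pred: 12+9-2=19
Step 4: prey: 83+24-31=76; pred: 19+15-3=31
Step 5: prey: 76+22-47=51; pred: 31+23-6=48
Step 6: prey: 51+15-48=18; pred: 48+24-9=63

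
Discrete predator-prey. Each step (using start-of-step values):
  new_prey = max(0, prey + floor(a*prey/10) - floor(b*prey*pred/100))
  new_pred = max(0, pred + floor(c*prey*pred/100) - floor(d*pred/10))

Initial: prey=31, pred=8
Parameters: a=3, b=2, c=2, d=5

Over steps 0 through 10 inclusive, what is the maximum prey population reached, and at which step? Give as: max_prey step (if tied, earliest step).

Answer: 48 4

Derivation:
Step 1: prey: 31+9-4=36; pred: 8+4-4=8
Step 2: prey: 36+10-5=41; pred: 8+5-4=9
Step 3: prey: 41+12-7=46; pred: 9+7-4=12
Step 4: prey: 46+13-11=48; pred: 12+11-6=17
Step 5: prey: 48+14-16=46; pred: 17+16-8=25
Step 6: prey: 46+13-23=36; pred: 25+23-12=36
Step 7: prey: 36+10-25=21; pred: 36+25-18=43
Step 8: prey: 21+6-18=9; pred: 43+18-21=40
Step 9: prey: 9+2-7=4; pred: 40+7-20=27
Step 10: prey: 4+1-2=3; pred: 27+2-13=16
Max prey = 48 at step 4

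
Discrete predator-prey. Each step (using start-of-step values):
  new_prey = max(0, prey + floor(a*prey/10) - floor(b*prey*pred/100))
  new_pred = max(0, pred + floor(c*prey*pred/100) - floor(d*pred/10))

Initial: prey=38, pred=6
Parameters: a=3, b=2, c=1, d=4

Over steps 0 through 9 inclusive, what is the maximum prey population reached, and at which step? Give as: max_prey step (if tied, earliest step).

Step 1: prey: 38+11-4=45; pred: 6+2-2=6
Step 2: prey: 45+13-5=53; pred: 6+2-2=6
Step 3: prey: 53+15-6=62; pred: 6+3-2=7
Step 4: prey: 62+18-8=72; pred: 7+4-2=9
Step 5: prey: 72+21-12=81; pred: 9+6-3=12
Step 6: prey: 81+24-19=86; pred: 12+9-4=17
Step 7: prey: 86+25-29=82; pred: 17+14-6=25
Step 8: prey: 82+24-41=65; pred: 25+20-10=35
Step 9: prey: 65+19-45=39; pred: 35+22-14=43
Max prey = 86 at step 6

Answer: 86 6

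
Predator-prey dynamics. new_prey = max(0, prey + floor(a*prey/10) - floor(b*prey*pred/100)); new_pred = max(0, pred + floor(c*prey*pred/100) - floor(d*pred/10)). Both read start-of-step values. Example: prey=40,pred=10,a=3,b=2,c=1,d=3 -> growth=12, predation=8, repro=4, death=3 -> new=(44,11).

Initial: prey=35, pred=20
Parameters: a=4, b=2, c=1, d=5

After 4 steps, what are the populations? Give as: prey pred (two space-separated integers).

Step 1: prey: 35+14-14=35; pred: 20+7-10=17
Step 2: prey: 35+14-11=38; pred: 17+5-8=14
Step 3: prey: 38+15-10=43; pred: 14+5-7=12
Step 4: prey: 43+17-10=50; pred: 12+5-6=11

Answer: 50 11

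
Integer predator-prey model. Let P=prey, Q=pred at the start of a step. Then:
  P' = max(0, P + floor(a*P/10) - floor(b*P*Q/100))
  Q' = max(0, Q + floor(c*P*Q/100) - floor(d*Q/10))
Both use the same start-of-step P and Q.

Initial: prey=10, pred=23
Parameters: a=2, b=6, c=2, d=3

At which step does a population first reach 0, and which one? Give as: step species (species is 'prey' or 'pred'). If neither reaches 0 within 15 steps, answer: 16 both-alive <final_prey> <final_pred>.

Answer: 1 prey

Derivation:
Step 1: prey: 10+2-13=0; pred: 23+4-6=21
First extinction: prey at step 1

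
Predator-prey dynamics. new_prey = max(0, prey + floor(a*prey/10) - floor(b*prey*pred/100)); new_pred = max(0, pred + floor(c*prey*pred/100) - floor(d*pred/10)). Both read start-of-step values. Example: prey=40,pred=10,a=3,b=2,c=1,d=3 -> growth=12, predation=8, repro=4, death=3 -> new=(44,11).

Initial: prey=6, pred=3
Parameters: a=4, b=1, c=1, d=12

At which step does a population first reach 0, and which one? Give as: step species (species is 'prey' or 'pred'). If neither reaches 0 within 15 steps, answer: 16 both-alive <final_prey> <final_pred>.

Answer: 1 pred

Derivation:
Step 1: prey: 6+2-0=8; pred: 3+0-3=0
First extinction: pred at step 1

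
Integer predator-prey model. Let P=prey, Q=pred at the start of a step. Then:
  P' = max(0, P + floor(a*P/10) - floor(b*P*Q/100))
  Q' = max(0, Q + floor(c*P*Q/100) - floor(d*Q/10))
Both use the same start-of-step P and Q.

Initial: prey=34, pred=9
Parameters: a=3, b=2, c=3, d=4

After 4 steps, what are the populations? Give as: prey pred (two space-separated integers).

Answer: 12 67

Derivation:
Step 1: prey: 34+10-6=38; pred: 9+9-3=15
Step 2: prey: 38+11-11=38; pred: 15+17-6=26
Step 3: prey: 38+11-19=30; pred: 26+29-10=45
Step 4: prey: 30+9-27=12; pred: 45+40-18=67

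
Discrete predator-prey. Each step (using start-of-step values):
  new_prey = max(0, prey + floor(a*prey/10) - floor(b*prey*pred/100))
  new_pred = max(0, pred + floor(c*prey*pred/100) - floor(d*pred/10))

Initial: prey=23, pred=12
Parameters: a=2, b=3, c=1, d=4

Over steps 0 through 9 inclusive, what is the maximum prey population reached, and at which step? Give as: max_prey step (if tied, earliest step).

Step 1: prey: 23+4-8=19; pred: 12+2-4=10
Step 2: prey: 19+3-5=17; pred: 10+1-4=7
Step 3: prey: 17+3-3=17; pred: 7+1-2=6
Step 4: prey: 17+3-3=17; pred: 6+1-2=5
Step 5: prey: 17+3-2=18; pred: 5+0-2=3
Step 6: prey: 18+3-1=20; pred: 3+0-1=2
Step 7: prey: 20+4-1=23; pred: 2+0-0=2
Step 8: prey: 23+4-1=26; pred: 2+0-0=2
Step 9: prey: 26+5-1=30; pred: 2+0-0=2
Max prey = 30 at step 9

Answer: 30 9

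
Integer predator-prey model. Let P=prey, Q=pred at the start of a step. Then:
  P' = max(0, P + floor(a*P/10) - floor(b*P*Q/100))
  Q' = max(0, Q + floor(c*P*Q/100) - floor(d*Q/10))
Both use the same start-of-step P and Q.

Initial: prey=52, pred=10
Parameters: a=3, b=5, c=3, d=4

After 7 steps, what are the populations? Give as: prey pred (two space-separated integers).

Answer: 0 5

Derivation:
Step 1: prey: 52+15-26=41; pred: 10+15-4=21
Step 2: prey: 41+12-43=10; pred: 21+25-8=38
Step 3: prey: 10+3-19=0; pred: 38+11-15=34
Step 4: prey: 0+0-0=0; pred: 34+0-13=21
Step 5: prey: 0+0-0=0; pred: 21+0-8=13
Step 6: prey: 0+0-0=0; pred: 13+0-5=8
Step 7: prey: 0+0-0=0; pred: 8+0-3=5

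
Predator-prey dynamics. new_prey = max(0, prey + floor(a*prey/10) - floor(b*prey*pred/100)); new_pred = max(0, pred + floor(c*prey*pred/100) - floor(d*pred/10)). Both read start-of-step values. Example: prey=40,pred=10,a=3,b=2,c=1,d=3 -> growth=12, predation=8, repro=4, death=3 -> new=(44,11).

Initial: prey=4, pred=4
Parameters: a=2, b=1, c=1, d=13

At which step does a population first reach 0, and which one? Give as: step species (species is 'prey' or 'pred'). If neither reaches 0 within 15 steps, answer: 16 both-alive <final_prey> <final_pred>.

Step 1: prey: 4+0-0=4; pred: 4+0-5=0
First extinction: pred at step 1

Answer: 1 pred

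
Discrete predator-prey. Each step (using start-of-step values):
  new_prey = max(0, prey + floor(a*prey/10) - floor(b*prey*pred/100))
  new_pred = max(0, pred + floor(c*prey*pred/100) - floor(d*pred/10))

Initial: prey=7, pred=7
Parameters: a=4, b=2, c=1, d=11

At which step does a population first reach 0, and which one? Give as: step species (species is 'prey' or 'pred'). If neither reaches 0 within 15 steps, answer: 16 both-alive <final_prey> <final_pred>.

Step 1: prey: 7+2-0=9; pred: 7+0-7=0
First extinction: pred at step 1

Answer: 1 pred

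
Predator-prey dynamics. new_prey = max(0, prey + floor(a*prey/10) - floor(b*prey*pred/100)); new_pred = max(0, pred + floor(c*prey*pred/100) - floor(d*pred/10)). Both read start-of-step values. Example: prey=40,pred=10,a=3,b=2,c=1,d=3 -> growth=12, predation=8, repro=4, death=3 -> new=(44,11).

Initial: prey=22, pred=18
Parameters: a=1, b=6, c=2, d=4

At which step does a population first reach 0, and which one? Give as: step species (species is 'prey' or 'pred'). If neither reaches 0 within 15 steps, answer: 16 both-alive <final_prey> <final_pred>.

Answer: 2 prey

Derivation:
Step 1: prey: 22+2-23=1; pred: 18+7-7=18
Step 2: prey: 1+0-1=0; pred: 18+0-7=11
First extinction: prey at step 2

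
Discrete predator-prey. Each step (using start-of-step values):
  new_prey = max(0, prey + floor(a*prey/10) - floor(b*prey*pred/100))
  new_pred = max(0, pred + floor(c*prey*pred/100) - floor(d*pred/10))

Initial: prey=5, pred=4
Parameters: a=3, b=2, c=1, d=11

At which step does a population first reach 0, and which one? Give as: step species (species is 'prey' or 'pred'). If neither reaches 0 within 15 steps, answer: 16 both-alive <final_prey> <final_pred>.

Answer: 1 pred

Derivation:
Step 1: prey: 5+1-0=6; pred: 4+0-4=0
First extinction: pred at step 1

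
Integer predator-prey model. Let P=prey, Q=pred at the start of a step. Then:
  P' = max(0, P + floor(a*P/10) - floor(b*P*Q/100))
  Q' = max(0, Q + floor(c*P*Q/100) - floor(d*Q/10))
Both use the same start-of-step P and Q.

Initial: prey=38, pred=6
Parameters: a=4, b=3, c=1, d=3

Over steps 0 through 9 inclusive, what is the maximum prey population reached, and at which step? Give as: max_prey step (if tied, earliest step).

Step 1: prey: 38+15-6=47; pred: 6+2-1=7
Step 2: prey: 47+18-9=56; pred: 7+3-2=8
Step 3: prey: 56+22-13=65; pred: 8+4-2=10
Step 4: prey: 65+26-19=72; pred: 10+6-3=13
Step 5: prey: 72+28-28=72; pred: 13+9-3=19
Step 6: prey: 72+28-41=59; pred: 19+13-5=27
Step 7: prey: 59+23-47=35; pred: 27+15-8=34
Step 8: prey: 35+14-35=14; pred: 34+11-10=35
Step 9: prey: 14+5-14=5; pred: 35+4-10=29
Max prey = 72 at step 4

Answer: 72 4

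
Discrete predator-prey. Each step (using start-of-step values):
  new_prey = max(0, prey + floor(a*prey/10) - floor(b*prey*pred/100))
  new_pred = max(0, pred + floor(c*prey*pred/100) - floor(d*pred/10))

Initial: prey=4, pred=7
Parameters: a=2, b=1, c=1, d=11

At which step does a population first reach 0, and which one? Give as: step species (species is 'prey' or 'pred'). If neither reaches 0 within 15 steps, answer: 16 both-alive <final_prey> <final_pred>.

Step 1: prey: 4+0-0=4; pred: 7+0-7=0
First extinction: pred at step 1

Answer: 1 pred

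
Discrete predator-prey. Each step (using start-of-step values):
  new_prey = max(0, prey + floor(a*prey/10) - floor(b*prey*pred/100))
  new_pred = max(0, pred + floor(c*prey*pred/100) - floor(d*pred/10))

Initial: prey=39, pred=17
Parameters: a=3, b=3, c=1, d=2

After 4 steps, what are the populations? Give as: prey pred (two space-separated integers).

Step 1: prey: 39+11-19=31; pred: 17+6-3=20
Step 2: prey: 31+9-18=22; pred: 20+6-4=22
Step 3: prey: 22+6-14=14; pred: 22+4-4=22
Step 4: prey: 14+4-9=9; pred: 22+3-4=21

Answer: 9 21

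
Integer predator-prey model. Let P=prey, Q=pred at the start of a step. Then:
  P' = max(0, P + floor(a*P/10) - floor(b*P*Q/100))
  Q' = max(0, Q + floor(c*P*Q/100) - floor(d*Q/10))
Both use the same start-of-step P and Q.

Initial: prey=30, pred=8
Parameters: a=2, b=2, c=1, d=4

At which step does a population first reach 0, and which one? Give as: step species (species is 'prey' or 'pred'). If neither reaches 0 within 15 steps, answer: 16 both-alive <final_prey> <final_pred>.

Answer: 16 both-alive 51 14

Derivation:
Step 1: prey: 30+6-4=32; pred: 8+2-3=7
Step 2: prey: 32+6-4=34; pred: 7+2-2=7
Step 3: prey: 34+6-4=36; pred: 7+2-2=7
Step 4: prey: 36+7-5=38; pred: 7+2-2=7
Step 5: prey: 38+7-5=40; pred: 7+2-2=7
Step 6: prey: 40+8-5=43; pred: 7+2-2=7
Step 7: prey: 43+8-6=45; pred: 7+3-2=8
Step 8: prey: 45+9-7=47; pred: 8+3-3=8
Step 9: prey: 47+9-7=49; pred: 8+3-3=8
Step 10: prey: 49+9-7=51; pred: 8+3-3=8
Step 11: prey: 51+10-8=53; pred: 8+4-3=9
Step 12: prey: 53+10-9=54; pred: 9+4-3=10
Step 13: prey: 54+10-10=54; pred: 10+5-4=11
Step 14: prey: 54+10-11=53; pred: 11+5-4=12
Step 15: prey: 53+10-12=51; pred: 12+6-4=14
No extinction within 15 steps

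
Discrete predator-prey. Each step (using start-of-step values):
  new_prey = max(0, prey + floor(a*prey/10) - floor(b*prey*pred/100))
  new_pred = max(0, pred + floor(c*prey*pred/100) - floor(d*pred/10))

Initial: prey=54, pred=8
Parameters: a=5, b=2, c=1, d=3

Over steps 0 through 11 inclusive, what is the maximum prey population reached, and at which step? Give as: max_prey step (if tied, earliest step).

Answer: 121 4

Derivation:
Step 1: prey: 54+27-8=73; pred: 8+4-2=10
Step 2: prey: 73+36-14=95; pred: 10+7-3=14
Step 3: prey: 95+47-26=116; pred: 14+13-4=23
Step 4: prey: 116+58-53=121; pred: 23+26-6=43
Step 5: prey: 121+60-104=77; pred: 43+52-12=83
Step 6: prey: 77+38-127=0; pred: 83+63-24=122
Step 7: prey: 0+0-0=0; pred: 122+0-36=86
Step 8: prey: 0+0-0=0; pred: 86+0-25=61
Step 9: prey: 0+0-0=0; pred: 61+0-18=43
Step 10: prey: 0+0-0=0; pred: 43+0-12=31
Step 11: prey: 0+0-0=0; pred: 31+0-9=22
Max prey = 121 at step 4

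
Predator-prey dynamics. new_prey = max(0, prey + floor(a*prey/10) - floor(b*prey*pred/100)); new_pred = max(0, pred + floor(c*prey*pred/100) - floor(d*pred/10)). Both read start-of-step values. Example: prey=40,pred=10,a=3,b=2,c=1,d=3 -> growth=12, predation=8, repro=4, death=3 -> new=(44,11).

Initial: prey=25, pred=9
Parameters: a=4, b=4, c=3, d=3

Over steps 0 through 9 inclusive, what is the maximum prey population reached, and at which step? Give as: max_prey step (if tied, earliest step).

Answer: 26 1

Derivation:
Step 1: prey: 25+10-9=26; pred: 9+6-2=13
Step 2: prey: 26+10-13=23; pred: 13+10-3=20
Step 3: prey: 23+9-18=14; pred: 20+13-6=27
Step 4: prey: 14+5-15=4; pred: 27+11-8=30
Step 5: prey: 4+1-4=1; pred: 30+3-9=24
Step 6: prey: 1+0-0=1; pred: 24+0-7=17
Step 7: prey: 1+0-0=1; pred: 17+0-5=12
Step 8: prey: 1+0-0=1; pred: 12+0-3=9
Step 9: prey: 1+0-0=1; pred: 9+0-2=7
Max prey = 26 at step 1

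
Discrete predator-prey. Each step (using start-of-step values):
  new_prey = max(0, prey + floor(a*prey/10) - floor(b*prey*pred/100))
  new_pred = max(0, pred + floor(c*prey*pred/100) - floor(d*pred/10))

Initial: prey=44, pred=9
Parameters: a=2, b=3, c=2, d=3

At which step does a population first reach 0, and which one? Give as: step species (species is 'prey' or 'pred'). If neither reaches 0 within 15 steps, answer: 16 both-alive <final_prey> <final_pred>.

Answer: 16 both-alive 1 3

Derivation:
Step 1: prey: 44+8-11=41; pred: 9+7-2=14
Step 2: prey: 41+8-17=32; pred: 14+11-4=21
Step 3: prey: 32+6-20=18; pred: 21+13-6=28
Step 4: prey: 18+3-15=6; pred: 28+10-8=30
Step 5: prey: 6+1-5=2; pred: 30+3-9=24
Step 6: prey: 2+0-1=1; pred: 24+0-7=17
Step 7: prey: 1+0-0=1; pred: 17+0-5=12
Step 8: prey: 1+0-0=1; pred: 12+0-3=9
Step 9: prey: 1+0-0=1; pred: 9+0-2=7
Step 10: prey: 1+0-0=1; pred: 7+0-2=5
Step 11: prey: 1+0-0=1; pred: 5+0-1=4
Step 12: prey: 1+0-0=1; pred: 4+0-1=3
Step 13: prey: 1+0-0=1; pred: 3+0-0=3
Steps 14-15: state stable at prey=1, pred=3 (no change)
No extinction within 15 steps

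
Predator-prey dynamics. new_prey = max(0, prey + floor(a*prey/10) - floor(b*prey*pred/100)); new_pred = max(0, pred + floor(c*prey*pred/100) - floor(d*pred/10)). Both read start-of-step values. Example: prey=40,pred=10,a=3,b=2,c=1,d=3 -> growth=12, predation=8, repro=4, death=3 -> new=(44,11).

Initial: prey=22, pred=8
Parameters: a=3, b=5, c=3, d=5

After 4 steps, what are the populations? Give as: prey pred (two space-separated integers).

Step 1: prey: 22+6-8=20; pred: 8+5-4=9
Step 2: prey: 20+6-9=17; pred: 9+5-4=10
Step 3: prey: 17+5-8=14; pred: 10+5-5=10
Step 4: prey: 14+4-7=11; pred: 10+4-5=9

Answer: 11 9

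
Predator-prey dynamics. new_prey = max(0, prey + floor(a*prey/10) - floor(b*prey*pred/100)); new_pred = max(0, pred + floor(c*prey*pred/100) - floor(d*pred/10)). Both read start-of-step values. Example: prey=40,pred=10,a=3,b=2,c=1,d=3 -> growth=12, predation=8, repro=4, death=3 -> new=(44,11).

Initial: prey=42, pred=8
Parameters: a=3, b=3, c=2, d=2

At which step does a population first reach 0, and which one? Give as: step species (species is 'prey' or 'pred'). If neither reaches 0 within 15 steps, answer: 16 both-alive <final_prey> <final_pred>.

Answer: 5 prey

Derivation:
Step 1: prey: 42+12-10=44; pred: 8+6-1=13
Step 2: prey: 44+13-17=40; pred: 13+11-2=22
Step 3: prey: 40+12-26=26; pred: 22+17-4=35
Step 4: prey: 26+7-27=6; pred: 35+18-7=46
Step 5: prey: 6+1-8=0; pred: 46+5-9=42
First extinction: prey at step 5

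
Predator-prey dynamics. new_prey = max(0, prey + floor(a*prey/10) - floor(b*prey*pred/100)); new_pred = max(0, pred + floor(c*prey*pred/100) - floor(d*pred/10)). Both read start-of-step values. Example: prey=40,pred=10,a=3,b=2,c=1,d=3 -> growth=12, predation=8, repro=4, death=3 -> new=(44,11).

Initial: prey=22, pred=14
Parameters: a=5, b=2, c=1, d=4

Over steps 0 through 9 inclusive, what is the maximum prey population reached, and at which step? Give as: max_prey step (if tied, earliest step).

Step 1: prey: 22+11-6=27; pred: 14+3-5=12
Step 2: prey: 27+13-6=34; pred: 12+3-4=11
Step 3: prey: 34+17-7=44; pred: 11+3-4=10
Step 4: prey: 44+22-8=58; pred: 10+4-4=10
Step 5: prey: 58+29-11=76; pred: 10+5-4=11
Step 6: prey: 76+38-16=98; pred: 11+8-4=15
Step 7: prey: 98+49-29=118; pred: 15+14-6=23
Step 8: prey: 118+59-54=123; pred: 23+27-9=41
Step 9: prey: 123+61-100=84; pred: 41+50-16=75
Max prey = 123 at step 8

Answer: 123 8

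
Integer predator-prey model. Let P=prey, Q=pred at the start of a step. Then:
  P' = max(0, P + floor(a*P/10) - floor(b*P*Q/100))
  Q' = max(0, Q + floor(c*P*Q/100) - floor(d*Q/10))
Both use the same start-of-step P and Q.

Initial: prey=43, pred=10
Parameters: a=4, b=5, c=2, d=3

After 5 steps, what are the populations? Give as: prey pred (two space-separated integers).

Answer: 0 17

Derivation:
Step 1: prey: 43+17-21=39; pred: 10+8-3=15
Step 2: prey: 39+15-29=25; pred: 15+11-4=22
Step 3: prey: 25+10-27=8; pred: 22+11-6=27
Step 4: prey: 8+3-10=1; pred: 27+4-8=23
Step 5: prey: 1+0-1=0; pred: 23+0-6=17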